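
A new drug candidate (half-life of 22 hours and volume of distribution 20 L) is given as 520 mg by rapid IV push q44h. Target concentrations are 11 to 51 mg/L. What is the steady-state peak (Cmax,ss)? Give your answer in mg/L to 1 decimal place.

34.7 mg/L

The dosing interval is 2 half-lives, so f = 2^(−2) = 0.25.
Accumulation ratio R = 1/(1 − f) = 1/0.75 = 4/3.
Single-dose peak C₀ = D/Vd = 520/20 = 26 mg/L.
Steady-state peak Cmax,ss = C₀·R = 26 × 4/3 ≈ 34.667 mg/L.
Peak 34.7 mg/L vs MTC 51 mg/L: below toxic threshold.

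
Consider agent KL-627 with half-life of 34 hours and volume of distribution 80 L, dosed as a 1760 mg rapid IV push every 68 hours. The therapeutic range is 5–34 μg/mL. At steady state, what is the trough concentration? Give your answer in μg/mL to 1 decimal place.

The dosing interval is 2 half-lives, so f = 2^(−2) = 0.25.
At steady state, R = 1/(1 − 0.25) = 4/3.
Single-dose peak C₀ = D/Vd = 1760/80 = 22 μg/mL.
Steady-state peak Cmax,ss = C₀·R = 22 × 4/3 ≈ 29.333 μg/mL.
Steady-state trough Cmin,ss = Cmax,ss·f ≈ 29.333 × 0.25 ≈ 7.333 μg/mL.
Trough 7.3 μg/mL vs MEC 5 μg/mL: adequate.

7.3 μg/mL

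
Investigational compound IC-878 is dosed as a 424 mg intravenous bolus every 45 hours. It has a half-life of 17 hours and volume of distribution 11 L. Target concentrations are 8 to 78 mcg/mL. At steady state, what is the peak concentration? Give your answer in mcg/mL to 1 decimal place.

k = ln2/t½ = ln2/17 ≈ 0.040773 h⁻¹; fraction remaining f = e^(−kτ) = e^(−0.040773×45) ≈ 0.1596.
At steady state, accumulation factor R = 1/(1 − e^(−kτ)) ≈ 1.1899.
Single-dose peak C₀ = D/Vd = 424/11 ≈ 38.545 mcg/mL.
Cmax,ss = C₀/(1 − f) ≈ 38.545/0.8404 ≈ 45.865 mcg/mL.
Peak 45.9 mcg/mL vs MTC 78 mcg/mL: below toxic threshold.

45.9 mcg/mL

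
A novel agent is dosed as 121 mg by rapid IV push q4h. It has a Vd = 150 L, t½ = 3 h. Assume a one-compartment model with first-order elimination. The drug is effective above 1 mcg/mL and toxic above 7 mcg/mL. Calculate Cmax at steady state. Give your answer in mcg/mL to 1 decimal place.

1.3 mcg/mL

τ/t½ = 4/3 ≈ 1.3333, so fraction remaining f = (1/2)^(4/3) ≈ 0.3969.
At steady state, accumulation factor R = 1/(1 − e^(−kτ)) ≈ 1.6581.
Each bolus raises the concentration by D/Vd = 121/150 ≈ 0.807 mcg/mL.
Steady-state peak Cmax,ss = C₀·R ≈ 0.807 × 1.6581 ≈ 1.338 mcg/mL.
Peak 1.3 mcg/mL vs MTC 7 mcg/mL: below toxic threshold.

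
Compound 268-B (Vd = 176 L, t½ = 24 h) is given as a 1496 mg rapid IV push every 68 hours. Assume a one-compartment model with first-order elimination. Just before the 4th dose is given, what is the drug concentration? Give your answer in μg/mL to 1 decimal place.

f = (1/2)^(τ/t½) = (1/2)^(68/24) ≈ 0.1403.
C₀ = D/Vd = 1496/176 ≈ 8.500 μg/mL.
Before the 4th dose, 3 doses have been given. Superposition: Cmin = C₀·(f + f² + … + f^3).
≈ 8.500 × (0.1403 + 0.0197 + 0.0028) ≈ 8.500 × 0.1628 ≈ 1.384 μg/mL.

1.4 μg/mL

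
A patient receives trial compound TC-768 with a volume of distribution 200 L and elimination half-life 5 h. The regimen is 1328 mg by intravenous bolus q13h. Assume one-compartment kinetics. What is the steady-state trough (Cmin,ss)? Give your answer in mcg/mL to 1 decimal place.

τ/t½ = 13/5 ≈ 2.6, so fraction remaining f = (1/2)^(13/5) ≈ 0.1649.
Accumulation ratio R = 1/(1 − f) ≈ 1/0.8351 ≈ 1.1975.
Single-dose peak C₀ = D/Vd = 1328/200 ≈ 6.640 mcg/mL.
Steady-state peak Cmax,ss = C₀·R ≈ 6.640 × 1.1975 ≈ 7.951 mcg/mL.
Steady-state trough Cmin,ss = Cmax,ss·f ≈ 7.951 × 0.1649 ≈ 1.311 mcg/mL.

1.3 mcg/mL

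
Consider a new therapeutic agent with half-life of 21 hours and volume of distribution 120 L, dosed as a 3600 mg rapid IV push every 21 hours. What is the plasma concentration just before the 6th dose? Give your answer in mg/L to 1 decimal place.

f = (1/2)^(τ/t½) = (1/2)^(21/21) ≈ 0.5000.
C₀ = D/Vd = 3600/120 ≈ 30.000 mg/L.
Before the 6th dose, 5 doses have been given. Superposition: Cmin = C₀·(f + f² + … + f^5).
≈ 30.000 × (0.5000 + 0.2500 + 0.1250 + 0.0625 + 0.0313) ≈ 30.000 × 0.9688 ≈ 29.064 mg/L.

29.1 mg/L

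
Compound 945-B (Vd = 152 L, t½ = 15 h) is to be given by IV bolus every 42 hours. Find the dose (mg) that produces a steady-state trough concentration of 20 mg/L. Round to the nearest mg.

18132 mg

τ/t½ = 42/15 ≈ 2.8, so f = (1/2)^(42/15) ≈ 0.143587.
Cmin,ss = (D/Vd)·f/(1−f), so D = Cmin,ss·Vd·(1−f)/f.
D = 20 × 152 × (1−f)/f ≈ 20 × 152 × 5.96442 ≈ 18131.84 mg.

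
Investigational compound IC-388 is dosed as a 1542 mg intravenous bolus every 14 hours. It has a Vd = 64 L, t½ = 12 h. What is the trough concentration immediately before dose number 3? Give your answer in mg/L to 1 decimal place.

15.5 mg/L

f = (1/2)^(τ/t½) = (1/2)^(14/12) ≈ 0.4454.
C₀ = D/Vd = 1542/64 ≈ 24.094 mg/L.
Before the 3rd dose, 2 doses have been given. Superposition: Cmin = C₀·(f + f²).
≈ 24.094 × (0.4454 + 0.1984) ≈ 24.094 × 0.6438 ≈ 15.512 mg/L.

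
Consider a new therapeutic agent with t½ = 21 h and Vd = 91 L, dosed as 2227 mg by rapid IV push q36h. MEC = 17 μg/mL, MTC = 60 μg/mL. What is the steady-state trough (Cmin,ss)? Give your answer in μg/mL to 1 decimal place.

10.7 μg/mL

Over one 36-h interval, 36/21 ≈ 1.7143 half-lives elapse, leaving f ≈ 0.3048 of each dose.
Accumulation ratio R = 1/(1 − f) ≈ 1/0.6952 ≈ 1.4384.
Single-dose peak C₀ = D/Vd = 2227/91 ≈ 24.473 μg/mL.
Steady-state peak Cmax,ss = C₀·R ≈ 24.473 × 1.4384 ≈ 35.202 μg/mL.
One interval later, Cmin,ss = Cmax,ss·e^(−kτ) ≈ 35.202 × 0.3048 ≈ 10.730 μg/mL.
Trough 10.7 μg/mL vs MEC 17 μg/mL: subtherapeutic.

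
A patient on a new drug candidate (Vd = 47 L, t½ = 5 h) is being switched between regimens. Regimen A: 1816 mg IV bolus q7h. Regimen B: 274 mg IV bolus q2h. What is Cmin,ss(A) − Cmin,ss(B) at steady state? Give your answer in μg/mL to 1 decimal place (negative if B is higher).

Regimen A: f = (1/2)^(7/5) ≈ 0.3789; Cmin,ss = (1816/47)·f/(1−f) ≈ 23.571 μg/mL.
Regimen B: f = (1/2)^(2/5) ≈ 0.7579; Cmin,ss = (274/47)·f/(1−f) ≈ 18.250 μg/mL.
Difference ≈ 23.571 − 18.250 ≈ 5.321 μg/mL.

5.3 μg/mL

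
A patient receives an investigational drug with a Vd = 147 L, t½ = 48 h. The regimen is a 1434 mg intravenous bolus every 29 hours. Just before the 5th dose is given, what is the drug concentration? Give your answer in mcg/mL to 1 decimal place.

f = (1/2)^(τ/t½) = (1/2)^(29/48) ≈ 0.6579.
C₀ = D/Vd = 1434/147 ≈ 9.755 mcg/mL.
Before the 5th dose, 4 doses have been given. Superposition: Cmin = C₀·(f + f² + … + f^4).
≈ 9.755 × (0.6579 + 0.4328 + 0.2848 + 0.1873) ≈ 9.755 × 1.5628 ≈ 15.245 mcg/mL.

15.2 mcg/mL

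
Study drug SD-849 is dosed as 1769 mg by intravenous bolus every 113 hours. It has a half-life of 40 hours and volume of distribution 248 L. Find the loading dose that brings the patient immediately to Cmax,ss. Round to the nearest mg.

f = (1/2)^(113/40) ≈ 0.141121; accumulation ratio R = 1/(1−f) ≈ 1.16431.
Loading dose to hit Cmax,ss on first dose: D_load = D_maint·R ≈ 1769 × 1.16431 ≈ 2059.66 mg.

2060 mg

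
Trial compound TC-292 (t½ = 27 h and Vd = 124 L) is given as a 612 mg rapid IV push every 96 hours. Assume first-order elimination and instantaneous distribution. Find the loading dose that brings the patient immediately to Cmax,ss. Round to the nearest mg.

669 mg

f = (1/2)^(96/27) ≈ 0.085049; accumulation ratio R = 1/(1−f) ≈ 1.09295.
Loading dose to hit Cmax,ss on first dose: D_load = D_maint·R ≈ 612 × 1.09295 ≈ 668.89 mg.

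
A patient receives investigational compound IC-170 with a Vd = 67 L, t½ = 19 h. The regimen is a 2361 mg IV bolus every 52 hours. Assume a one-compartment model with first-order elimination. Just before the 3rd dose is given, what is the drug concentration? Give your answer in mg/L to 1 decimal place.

6.1 mg/L

f = (1/2)^(τ/t½) = (1/2)^(52/19) ≈ 0.1500.
C₀ = D/Vd = 2361/67 ≈ 35.239 mg/L.
Before the 3rd dose, 2 doses have been given. Superposition: Cmin = C₀·(f + f²).
≈ 35.239 × (0.1500 + 0.0225) ≈ 35.239 × 0.1725 ≈ 6.079 mg/L.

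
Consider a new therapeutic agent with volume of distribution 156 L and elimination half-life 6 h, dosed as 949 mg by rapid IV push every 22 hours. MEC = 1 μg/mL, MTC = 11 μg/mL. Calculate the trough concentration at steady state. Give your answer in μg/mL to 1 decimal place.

τ/t½ = 22/6 ≈ 3.6667, so fraction remaining f = (1/2)^(22/6) ≈ 0.0787.
Accumulation ratio R = 1/(1 − f) ≈ 1/0.9213 ≈ 1.0854.
Each bolus raises the concentration by D/Vd = 949/156 ≈ 6.083 μg/mL.
Cmax,ss = C₀/(1 − f) ≈ 6.083/0.9213 ≈ 6.603 μg/mL.
Steady-state trough Cmin,ss = Cmax,ss·f ≈ 6.603 × 0.0787 ≈ 0.520 μg/mL.
Trough 0.5 μg/mL vs MEC 1 μg/mL: subtherapeutic.

0.5 μg/mL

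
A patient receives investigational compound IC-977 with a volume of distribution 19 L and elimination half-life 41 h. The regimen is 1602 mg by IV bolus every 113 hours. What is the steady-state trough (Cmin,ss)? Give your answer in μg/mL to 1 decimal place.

τ/t½ = 113/41 ≈ 2.7561, so fraction remaining f = (1/2)^(113/41) ≈ 0.1480.
Each bolus raises the concentration by D/Vd = 1602/19 ≈ 84.316 μg/mL.
Steady-state trough Cmin,ss = C₀·f/(1−f) ≈ 84.316 × 0.1480/0.8520 ≈ 14.646 μg/mL.

14.6 μg/mL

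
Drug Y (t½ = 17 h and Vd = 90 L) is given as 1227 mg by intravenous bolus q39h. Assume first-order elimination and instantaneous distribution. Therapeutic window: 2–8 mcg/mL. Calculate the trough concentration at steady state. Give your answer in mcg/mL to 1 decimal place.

3.5 mcg/mL

τ/t½ = 39/17 ≈ 2.2941, so fraction remaining f = (1/2)^(39/17) ≈ 0.2039.
Each bolus raises the concentration by D/Vd = 1227/90 ≈ 13.633 mcg/mL.
Steady-state trough Cmin,ss = C₀·f/(1−f) ≈ 13.633 × 0.2039/0.7961 ≈ 3.492 mcg/mL.
Trough 3.5 mcg/mL vs MEC 2 mcg/mL: adequate.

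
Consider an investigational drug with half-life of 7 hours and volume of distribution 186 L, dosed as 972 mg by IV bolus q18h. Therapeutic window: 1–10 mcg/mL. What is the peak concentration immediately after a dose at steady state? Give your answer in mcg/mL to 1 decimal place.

k = ln2/t½ = ln2/7 ≈ 0.099021 h⁻¹; fraction remaining f = e^(−kτ) = e^(−0.099021×18) ≈ 0.1682.
Accumulation ratio R = 1/(1 − f) ≈ 1/0.8318 ≈ 1.2022.
Each bolus raises the concentration by D/Vd = 972/186 ≈ 5.226 mcg/mL.
Cmax,ss = C₀/(1 − f) ≈ 5.226/0.8318 ≈ 6.283 mcg/mL.
Peak 6.3 mcg/mL vs MTC 10 mcg/mL: below toxic threshold.

6.3 mcg/mL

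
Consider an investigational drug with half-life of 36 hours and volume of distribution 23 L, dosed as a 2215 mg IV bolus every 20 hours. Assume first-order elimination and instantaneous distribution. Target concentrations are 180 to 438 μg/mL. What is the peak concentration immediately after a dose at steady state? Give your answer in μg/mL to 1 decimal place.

Over one 20-h interval, 20/36 ≈ 0.55556 half-lives elapse, leaving f ≈ 0.6804 of each dose.
At steady state, accumulation factor R = 1/(1 − e^(−kτ)) ≈ 3.1289.
Single-dose peak C₀ = D/Vd = 2215/23 ≈ 96.304 μg/mL.
Steady-state peak Cmax,ss = C₀·R ≈ 96.304 × 3.1289 ≈ 301.326 μg/mL.
Peak 301.3 μg/mL vs MTC 438 μg/mL: below toxic threshold.

301.3 μg/mL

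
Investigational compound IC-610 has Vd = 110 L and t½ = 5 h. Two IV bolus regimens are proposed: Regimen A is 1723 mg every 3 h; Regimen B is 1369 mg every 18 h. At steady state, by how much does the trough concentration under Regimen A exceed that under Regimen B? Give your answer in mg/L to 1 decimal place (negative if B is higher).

29.3 mg/L

Regimen A: f = (1/2)^(3/5) ≈ 0.6598; Cmin,ss = (1723/110)·f/(1−f) ≈ 30.379 mg/L.
Regimen B: f = (1/2)^(18/5) ≈ 0.0825; Cmin,ss = (1369/110)·f/(1−f) ≈ 1.119 mg/L.
Difference ≈ 30.379 − 1.119 ≈ 29.260 mg/L.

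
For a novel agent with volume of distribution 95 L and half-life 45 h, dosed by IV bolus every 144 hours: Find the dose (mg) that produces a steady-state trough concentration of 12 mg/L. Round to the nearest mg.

9336 mg

τ/t½ = 144/45 ≈ 3.2, so f = (1/2)^(144/45) ≈ 0.108819.
Cmin,ss = (D/Vd)·f/(1−f), so D = Cmin,ss·Vd·(1−f)/f.
D = 12 × 95 × (1−f)/f ≈ 12 × 95 × 8.18957 ≈ 9336.11 mg.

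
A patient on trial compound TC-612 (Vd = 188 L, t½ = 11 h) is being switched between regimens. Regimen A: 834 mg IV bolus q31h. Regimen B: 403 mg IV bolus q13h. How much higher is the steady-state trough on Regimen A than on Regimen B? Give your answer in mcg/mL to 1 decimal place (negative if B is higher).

Regimen A: f = (1/2)^(31/11) ≈ 0.1418; Cmin,ss = (834/188)·f/(1−f) ≈ 0.733 mcg/mL.
Regimen B: f = (1/2)^(13/11) ≈ 0.4408; Cmin,ss = (403/188)·f/(1−f) ≈ 1.690 mcg/mL.
Difference ≈ 0.733 − 1.690 ≈ -0.957 mcg/mL.

-1.0 mcg/mL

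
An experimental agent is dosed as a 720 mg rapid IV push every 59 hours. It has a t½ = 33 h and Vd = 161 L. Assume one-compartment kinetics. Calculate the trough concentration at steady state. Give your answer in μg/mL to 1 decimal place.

1.8 μg/mL

k = ln2/t½ = ln2/33 ≈ 0.021004 h⁻¹; fraction remaining f = e^(−kτ) = e^(−0.021004×59) ≈ 0.2896.
At steady state, accumulation factor R = 1/(1 − e^(−kτ)) ≈ 1.4077.
Each bolus raises the concentration by D/Vd = 720/161 ≈ 4.472 μg/mL.
Cmax,ss = C₀/(1 − f) ≈ 4.472/0.7104 ≈ 6.295 μg/mL.
Steady-state trough Cmin,ss = Cmax,ss·f ≈ 6.295 × 0.2896 ≈ 1.823 μg/mL.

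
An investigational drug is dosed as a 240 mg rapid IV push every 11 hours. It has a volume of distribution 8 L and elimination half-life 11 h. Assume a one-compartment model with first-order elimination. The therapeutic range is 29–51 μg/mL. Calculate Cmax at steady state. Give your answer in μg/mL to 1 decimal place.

60.0 μg/mL

τ = 11 h = 1 half-life, so f = (1/2)^1 = 0.5.
At steady state, R = 1/(1 − 0.5) = 2/1.
Single-dose peak C₀ = D/Vd = 240/8 = 30 μg/mL.
Steady-state peak Cmax,ss = C₀·R = 30 × 2/1 ≈ 60.000 μg/mL.
Peak 60.0 μg/mL vs MTC 51 μg/mL: exceeds toxic threshold.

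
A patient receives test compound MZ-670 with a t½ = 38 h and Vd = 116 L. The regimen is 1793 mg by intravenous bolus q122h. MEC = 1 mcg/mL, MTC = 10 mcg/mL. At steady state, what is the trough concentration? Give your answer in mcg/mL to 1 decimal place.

τ/t½ = 122/38 ≈ 3.2105, so fraction remaining f = (1/2)^(122/38) ≈ 0.1080.
At steady state, accumulation factor R = 1/(1 − e^(−kτ)) ≈ 1.1211.
Single-dose peak C₀ = D/Vd = 1793/116 ≈ 15.457 mcg/mL.
Steady-state peak Cmax,ss = C₀·R ≈ 15.457 × 1.1211 ≈ 17.329 mcg/mL.
One interval later, Cmin,ss = Cmax,ss·e^(−kτ) ≈ 17.329 × 0.1080 ≈ 1.872 mcg/mL.
Trough 1.9 mcg/mL vs MEC 1 mcg/mL: adequate.

1.9 mcg/mL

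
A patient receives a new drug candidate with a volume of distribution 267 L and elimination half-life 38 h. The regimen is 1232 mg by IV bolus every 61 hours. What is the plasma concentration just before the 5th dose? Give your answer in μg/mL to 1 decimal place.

2.2 μg/mL

f = (1/2)^(τ/t½) = (1/2)^(61/38) ≈ 0.3287.
C₀ = D/Vd = 1232/267 ≈ 4.614 μg/mL.
Before the 5th dose, 4 doses have been given. Superposition: Cmin = C₀·(f + f² + … + f^4).
≈ 4.614 × (0.3287 + 0.1080 + 0.0355 + 0.0117) ≈ 4.614 × 0.4839 ≈ 2.233 μg/mL.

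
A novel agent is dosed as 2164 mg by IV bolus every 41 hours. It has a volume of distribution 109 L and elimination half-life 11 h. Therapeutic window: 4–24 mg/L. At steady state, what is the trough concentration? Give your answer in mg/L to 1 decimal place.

1.6 mg/L

k = ln2/t½ = ln2/11 ≈ 0.063013 h⁻¹; fraction remaining f = e^(−kτ) = e^(−0.063013×41) ≈ 0.0755.
Each bolus raises the concentration by D/Vd = 2164/109 ≈ 19.853 mg/L.
Steady-state trough Cmin,ss = C₀·f/(1−f) ≈ 19.853 × 0.0755/0.9245 ≈ 1.621 mg/L.
Trough 1.6 mg/L vs MEC 4 mg/L: subtherapeutic.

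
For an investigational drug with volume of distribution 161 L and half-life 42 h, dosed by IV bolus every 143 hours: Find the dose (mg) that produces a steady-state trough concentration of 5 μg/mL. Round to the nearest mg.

7721 mg

τ/t½ = 143/42 ≈ 3.4048, so f = (1/2)^(143/42) ≈ 0.094420.
Cmin,ss = (D/Vd)·f/(1−f), so D = Cmin,ss·Vd·(1−f)/f.
D = 5 × 161 × (1−f)/f ≈ 5 × 161 × 9.59098 ≈ 7720.74 mg.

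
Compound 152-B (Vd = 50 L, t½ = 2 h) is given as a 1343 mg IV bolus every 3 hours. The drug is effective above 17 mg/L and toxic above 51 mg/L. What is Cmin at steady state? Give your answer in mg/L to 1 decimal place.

τ/t½ = 3/2 ≈ 1.5, so fraction remaining f = (1/2)^(3/2) ≈ 0.3536.
Each bolus raises the concentration by D/Vd = 1343/50 ≈ 26.860 mg/L.
Steady-state trough Cmin,ss = C₀·f/(1−f) ≈ 26.860 × 0.3536/0.6464 ≈ 14.693 mg/L.
Trough 14.7 mg/L vs MEC 17 mg/L: subtherapeutic.

14.7 mg/L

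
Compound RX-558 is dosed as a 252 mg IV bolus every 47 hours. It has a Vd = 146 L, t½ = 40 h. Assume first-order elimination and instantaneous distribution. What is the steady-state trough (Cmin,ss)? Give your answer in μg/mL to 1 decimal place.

k = ln2/t½ = ln2/40 ≈ 0.017329 h⁻¹; fraction remaining f = e^(−kτ) = e^(−0.017329×47) ≈ 0.4429.
Each bolus raises the concentration by D/Vd = 252/146 ≈ 1.726 μg/mL.
Steady-state trough Cmin,ss = C₀·f/(1−f) ≈ 1.726 × 0.4429/0.5571 ≈ 1.372 μg/mL.

1.4 μg/mL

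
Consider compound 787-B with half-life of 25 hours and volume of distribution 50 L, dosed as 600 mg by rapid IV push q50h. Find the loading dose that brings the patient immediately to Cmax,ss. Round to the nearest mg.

f = (1/2)^(50/25) ≈ 0.250000; accumulation ratio R = 1/(1−f) ≈ 1.33333.
Loading dose to hit Cmax,ss on first dose: D_load = D_maint·R ≈ 600 × 1.33333 ≈ 800.00 mg.

800 mg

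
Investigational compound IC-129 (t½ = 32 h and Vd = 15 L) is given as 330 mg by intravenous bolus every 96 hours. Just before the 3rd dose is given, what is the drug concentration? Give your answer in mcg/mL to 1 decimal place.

f = (1/2)^(τ/t½) = (1/2)^(96/32) ≈ 0.1250.
C₀ = D/Vd = 330/15 ≈ 22.000 mcg/mL.
Before the 3rd dose, 2 doses have been given. Superposition: Cmin = C₀·(f + f²).
≈ 22.000 × (0.1250 + 0.0156) ≈ 22.000 × 0.1406 ≈ 3.093 mcg/mL.

3.1 mcg/mL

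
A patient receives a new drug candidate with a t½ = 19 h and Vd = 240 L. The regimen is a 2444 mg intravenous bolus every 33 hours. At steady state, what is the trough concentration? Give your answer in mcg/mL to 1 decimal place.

4.4 mcg/mL

τ/t½ = 33/19 ≈ 1.7368, so fraction remaining f = (1/2)^(33/19) ≈ 0.3000.
At steady state, accumulation factor R = 1/(1 − e^(−kτ)) ≈ 1.4286.
Each bolus raises the concentration by D/Vd = 2444/240 ≈ 10.183 mcg/mL.
Steady-state peak Cmax,ss = C₀·R ≈ 10.183 × 1.4286 ≈ 14.547 mcg/mL.
Steady-state trough Cmin,ss = Cmax,ss·f ≈ 14.547 × 0.3000 ≈ 4.364 mcg/mL.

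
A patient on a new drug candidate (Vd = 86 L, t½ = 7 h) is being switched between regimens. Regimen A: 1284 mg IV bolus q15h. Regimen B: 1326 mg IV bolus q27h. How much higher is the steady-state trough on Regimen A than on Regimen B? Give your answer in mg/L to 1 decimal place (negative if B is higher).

Regimen A: f = (1/2)^(15/7) ≈ 0.2264; Cmin,ss = (1284/86)·f/(1−f) ≈ 4.369 mg/L.
Regimen B: f = (1/2)^(27/7) ≈ 0.0690; Cmin,ss = (1326/86)·f/(1−f) ≈ 1.143 mg/L.
Difference ≈ 4.369 − 1.143 ≈ 3.226 mg/L.

3.2 mg/L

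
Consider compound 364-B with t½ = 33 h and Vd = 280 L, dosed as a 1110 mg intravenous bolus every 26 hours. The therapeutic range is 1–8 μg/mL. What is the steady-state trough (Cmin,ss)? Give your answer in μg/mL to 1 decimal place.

5.5 μg/mL

τ/t½ = 26/33 ≈ 0.78788, so fraction remaining f = (1/2)^(26/33) ≈ 0.5792.
At steady state, accumulation factor R = 1/(1 − e^(−kτ)) ≈ 2.3764.
Each bolus raises the concentration by D/Vd = 1110/280 ≈ 3.964 μg/mL.
Steady-state peak Cmax,ss = C₀·R ≈ 3.964 × 2.3764 ≈ 9.420 μg/mL.
One interval later, Cmin,ss = Cmax,ss·e^(−kτ) ≈ 9.420 × 0.5792 ≈ 5.456 μg/mL.
Trough 5.5 μg/mL vs MEC 1 μg/mL: adequate.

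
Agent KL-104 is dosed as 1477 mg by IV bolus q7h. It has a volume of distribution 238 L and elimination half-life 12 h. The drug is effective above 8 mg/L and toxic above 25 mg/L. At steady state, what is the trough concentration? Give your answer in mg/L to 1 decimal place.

12.5 mg/L

τ/t½ = 7/12 ≈ 0.58333, so fraction remaining f = (1/2)^(7/12) ≈ 0.6674.
At steady state, accumulation factor R = 1/(1 − e^(−kτ)) ≈ 3.0066.
Each bolus raises the concentration by D/Vd = 1477/238 ≈ 6.206 mg/L.
Steady-state peak Cmax,ss = C₀·R ≈ 6.206 × 3.0066 ≈ 18.659 mg/L.
One interval later, Cmin,ss = Cmax,ss·e^(−kτ) ≈ 18.659 × 0.6674 ≈ 12.453 mg/L.
Trough 12.5 mg/L vs MEC 8 mg/L: adequate.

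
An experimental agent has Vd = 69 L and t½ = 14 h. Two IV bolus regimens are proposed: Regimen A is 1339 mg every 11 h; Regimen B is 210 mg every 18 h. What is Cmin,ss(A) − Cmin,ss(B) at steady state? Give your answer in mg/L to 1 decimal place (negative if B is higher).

Regimen A: f = (1/2)^(11/14) ≈ 0.5801; Cmin,ss = (1339/69)·f/(1−f) ≈ 26.809 mg/L.
Regimen B: f = (1/2)^(18/14) ≈ 0.4102; Cmin,ss = (210/69)·f/(1−f) ≈ 2.117 mg/L.
Difference ≈ 26.809 − 2.117 ≈ 24.692 mg/L.

24.7 mg/L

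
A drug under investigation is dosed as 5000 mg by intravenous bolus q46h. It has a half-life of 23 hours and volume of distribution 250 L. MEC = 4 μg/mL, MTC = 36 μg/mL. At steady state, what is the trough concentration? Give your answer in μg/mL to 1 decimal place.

The dosing interval is 2 half-lives, so f = 2^(−2) = 0.25.
At steady state, R = 1/(1 − 0.25) = 4/3.
Single-dose peak C₀ = D/Vd = 5000/250 = 20 μg/mL.
Steady-state peak Cmax,ss = C₀·R = 20 × 4/3 ≈ 26.667 μg/mL.
Steady-state trough Cmin,ss = Cmax,ss·f ≈ 26.667 × 0.25 ≈ 6.667 μg/mL.
Trough 6.7 μg/mL vs MEC 4 μg/mL: adequate.

6.7 μg/mL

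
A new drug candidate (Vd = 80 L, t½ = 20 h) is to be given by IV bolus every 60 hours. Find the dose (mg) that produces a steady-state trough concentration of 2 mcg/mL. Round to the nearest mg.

1120 mg

τ/t½ = 60/20 ≈ 3, so f = (1/2)^(60/20) ≈ 0.125000.
Cmin,ss = (D/Vd)·f/(1−f), so D = Cmin,ss·Vd·(1−f)/f.
D = 2 × 80 × (1−f)/f ≈ 2 × 80 × 7.00000 ≈ 1120.00 mg.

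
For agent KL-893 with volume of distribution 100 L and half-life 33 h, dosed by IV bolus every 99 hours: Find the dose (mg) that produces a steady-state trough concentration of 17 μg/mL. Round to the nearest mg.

11900 mg

τ/t½ = 99/33 ≈ 3, so f = (1/2)^(99/33) ≈ 0.125000.
Cmin,ss = (D/Vd)·f/(1−f), so D = Cmin,ss·Vd·(1−f)/f.
D = 17 × 100 × (1−f)/f ≈ 17 × 100 × 7.00000 ≈ 11900.00 mg.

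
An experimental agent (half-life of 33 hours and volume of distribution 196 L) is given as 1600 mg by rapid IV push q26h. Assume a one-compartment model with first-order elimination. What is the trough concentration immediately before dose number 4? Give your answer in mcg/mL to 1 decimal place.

f = (1/2)^(τ/t½) = (1/2)^(26/33) ≈ 0.5792.
C₀ = D/Vd = 1600/196 ≈ 8.163 mcg/mL.
Before the 4th dose, 3 doses have been given. Superposition: Cmin = C₀·(f + f² + … + f^3).
≈ 8.163 × (0.5792 + 0.3355 + 0.1943) ≈ 8.163 × 1.1090 ≈ 9.053 mcg/mL.

9.1 mcg/mL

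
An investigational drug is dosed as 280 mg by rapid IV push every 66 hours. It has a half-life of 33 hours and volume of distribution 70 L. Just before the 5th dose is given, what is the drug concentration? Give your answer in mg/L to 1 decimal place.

1.3 mg/L

f = (1/2)^(τ/t½) = (1/2)^(66/33) ≈ 0.2500.
C₀ = D/Vd = 280/70 ≈ 4.000 mg/L.
Before the 5th dose, 4 doses have been given. Superposition: Cmin = C₀·(f + f² + … + f^4).
≈ 4.000 × (0.2500 + 0.0625 + 0.0156 + 0.0039) ≈ 4.000 × 0.3320 ≈ 1.328 mg/L.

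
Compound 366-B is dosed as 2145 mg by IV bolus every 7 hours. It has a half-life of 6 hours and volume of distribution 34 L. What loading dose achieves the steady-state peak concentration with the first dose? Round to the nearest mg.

f = (1/2)^(7/6) ≈ 0.445449; accumulation ratio R = 1/(1−f) ≈ 1.80326.
Loading dose to hit Cmax,ss on first dose: D_load = D_maint·R ≈ 2145 × 1.80326 ≈ 3867.99 mg.

3868 mg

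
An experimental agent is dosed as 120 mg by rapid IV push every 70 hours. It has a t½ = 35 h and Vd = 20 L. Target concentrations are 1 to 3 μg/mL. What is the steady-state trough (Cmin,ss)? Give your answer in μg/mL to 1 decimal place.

τ = 70 h = 2 half-lives, so f = (1/2)^2 = 0.25.
Accumulation ratio R = 1/(1 − f) = 1/0.75 = 4/3.
Single-dose peak C₀ = D/Vd = 120/20 = 6 μg/mL.
Steady-state peak Cmax,ss = C₀·R = 6 × 4/3 ≈ 8.000 μg/mL.
Steady-state trough Cmin,ss = Cmax,ss·f ≈ 8.000 × 0.25 ≈ 2.000 μg/mL.
Trough 2.0 μg/mL vs MEC 1 μg/mL: adequate.

2.0 μg/mL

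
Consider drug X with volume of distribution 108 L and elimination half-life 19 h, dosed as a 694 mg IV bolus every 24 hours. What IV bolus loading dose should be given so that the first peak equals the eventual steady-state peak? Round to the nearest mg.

1190 mg

f = (1/2)^(24/19) ≈ 0.416631; accumulation ratio R = 1/(1−f) ≈ 1.71418.
Loading dose to hit Cmax,ss on first dose: D_load = D_maint·R ≈ 694 × 1.71418 ≈ 1189.64 mg.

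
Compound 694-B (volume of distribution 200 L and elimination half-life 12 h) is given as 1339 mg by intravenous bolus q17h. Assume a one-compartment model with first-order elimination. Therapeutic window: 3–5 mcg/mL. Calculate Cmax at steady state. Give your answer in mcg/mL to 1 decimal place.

k = ln2/t½ = ln2/12 ≈ 0.057762 h⁻¹; fraction remaining f = e^(−kτ) = e^(−0.057762×17) ≈ 0.3746.
At steady state, accumulation factor R = 1/(1 − e^(−kτ)) ≈ 1.5990.
Single-dose peak C₀ = D/Vd = 1339/200 ≈ 6.695 mcg/mL.
Cmax,ss = C₀/(1 − f) ≈ 6.695/0.6254 ≈ 10.705 mcg/mL.
Peak 10.7 mcg/mL vs MTC 5 mcg/mL: exceeds toxic threshold.

10.7 mcg/mL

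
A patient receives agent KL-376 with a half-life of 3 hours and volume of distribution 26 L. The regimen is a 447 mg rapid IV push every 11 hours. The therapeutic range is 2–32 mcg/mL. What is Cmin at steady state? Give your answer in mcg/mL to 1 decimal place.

τ/t½ = 11/3 ≈ 3.6667, so fraction remaining f = (1/2)^(11/3) ≈ 0.0787.
Single-dose peak C₀ = D/Vd = 447/26 ≈ 17.192 mcg/mL.
Steady-state trough Cmin,ss = C₀·f/(1−f) ≈ 17.192 × 0.0787/0.9213 ≈ 1.469 mcg/mL.
Trough 1.5 mcg/mL vs MEC 2 mcg/mL: subtherapeutic.

1.5 mcg/mL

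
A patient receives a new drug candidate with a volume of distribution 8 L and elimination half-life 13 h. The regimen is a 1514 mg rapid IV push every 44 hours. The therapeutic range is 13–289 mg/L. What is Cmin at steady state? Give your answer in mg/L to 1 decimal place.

τ/t½ = 44/13 ≈ 3.3846, so fraction remaining f = (1/2)^(44/13) ≈ 0.0957.
At steady state, accumulation factor R = 1/(1 − e^(−kτ)) ≈ 1.1058.
Each bolus raises the concentration by D/Vd = 1514/8 ≈ 189.250 mg/L.
Steady-state peak Cmax,ss = C₀·R ≈ 189.250 × 1.1058 ≈ 209.273 mg/L.
Steady-state trough Cmin,ss = Cmax,ss·f ≈ 209.273 × 0.0957 ≈ 20.027 mg/L.
Trough 20.0 mg/L vs MEC 13 mg/L: adequate.

20.0 mg/L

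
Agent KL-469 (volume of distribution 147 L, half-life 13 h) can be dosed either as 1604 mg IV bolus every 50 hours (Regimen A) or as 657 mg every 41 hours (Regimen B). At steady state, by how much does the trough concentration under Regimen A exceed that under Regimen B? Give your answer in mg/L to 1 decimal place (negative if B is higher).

Regimen A: f = (1/2)^(50/13) ≈ 0.0695; Cmin,ss = (1604/147)·f/(1−f) ≈ 0.815 mg/L.
Regimen B: f = (1/2)^(41/13) ≈ 0.1124; Cmin,ss = (657/147)·f/(1−f) ≈ 0.566 mg/L.
Difference ≈ 0.815 − 0.566 ≈ 0.249 mg/L.

0.2 mg/L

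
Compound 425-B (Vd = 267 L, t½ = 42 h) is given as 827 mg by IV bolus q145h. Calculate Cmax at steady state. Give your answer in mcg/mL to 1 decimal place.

3.4 mcg/mL

Over one 145-h interval, 145/42 ≈ 3.4524 half-lives elapse, leaving f ≈ 0.0914 of each dose.
At steady state, accumulation factor R = 1/(1 − e^(−kτ)) ≈ 1.1006.
Single-dose peak C₀ = D/Vd = 827/267 ≈ 3.097 mcg/mL.
Steady-state peak Cmax,ss = C₀·R ≈ 3.097 × 1.1006 ≈ 3.409 mcg/mL.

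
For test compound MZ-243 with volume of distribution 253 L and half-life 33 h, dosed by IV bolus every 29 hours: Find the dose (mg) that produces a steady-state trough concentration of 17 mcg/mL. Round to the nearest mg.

3608 mg

τ/t½ = 29/33 ≈ 0.87879, so f = (1/2)^(29/33) ≈ 0.543824.
Cmin,ss = (D/Vd)·f/(1−f), so D = Cmin,ss·Vd·(1−f)/f.
D = 17 × 253 × (1−f)/f ≈ 17 × 253 × 0.83883 ≈ 3607.81 mg.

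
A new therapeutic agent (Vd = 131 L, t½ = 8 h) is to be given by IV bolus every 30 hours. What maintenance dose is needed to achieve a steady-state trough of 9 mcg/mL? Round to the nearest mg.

τ/t½ = 30/8 ≈ 3.75, so f = (1/2)^(30/8) ≈ 0.074325.
Cmin,ss = (D/Vd)·f/(1−f), so D = Cmin,ss·Vd·(1−f)/f.
D = 9 × 131 × (1−f)/f ≈ 9 × 131 × 12.45442 ≈ 14683.76 mg.

14684 mg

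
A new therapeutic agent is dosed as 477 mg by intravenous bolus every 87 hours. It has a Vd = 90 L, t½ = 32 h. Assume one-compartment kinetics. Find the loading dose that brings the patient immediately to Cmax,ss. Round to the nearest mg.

f = (1/2)^(87/32) ≈ 0.151906; accumulation ratio R = 1/(1−f) ≈ 1.17911.
Loading dose to hit Cmax,ss on first dose: D_load = D_maint·R ≈ 477 × 1.17911 ≈ 562.44 mg.

562 mg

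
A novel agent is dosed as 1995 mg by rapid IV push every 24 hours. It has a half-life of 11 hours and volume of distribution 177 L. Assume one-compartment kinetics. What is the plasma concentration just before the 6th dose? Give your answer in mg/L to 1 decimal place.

3.2 mg/L

f = (1/2)^(τ/t½) = (1/2)^(24/11) ≈ 0.2204.
C₀ = D/Vd = 1995/177 ≈ 11.271 mg/L.
Before the 6th dose, 5 doses have been given. Superposition: Cmin = C₀·(f + f² + … + f^5).
≈ 11.271 × (0.2204 + 0.0486 + 0.0107 + 0.0024 + 0.0005) ≈ 11.271 × 0.2826 ≈ 3.185 mg/L.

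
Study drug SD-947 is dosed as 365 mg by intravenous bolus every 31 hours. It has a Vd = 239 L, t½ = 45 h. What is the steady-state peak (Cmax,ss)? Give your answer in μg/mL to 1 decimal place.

τ/t½ = 31/45 ≈ 0.68889, so fraction remaining f = (1/2)^(31/45) ≈ 0.6203.
At steady state, accumulation factor R = 1/(1 − e^(−kτ)) ≈ 2.6337.
Each bolus raises the concentration by D/Vd = 365/239 ≈ 1.527 μg/mL.
Steady-state peak Cmax,ss = C₀·R ≈ 1.527 × 2.6337 ≈ 4.022 μg/mL.

4.0 μg/mL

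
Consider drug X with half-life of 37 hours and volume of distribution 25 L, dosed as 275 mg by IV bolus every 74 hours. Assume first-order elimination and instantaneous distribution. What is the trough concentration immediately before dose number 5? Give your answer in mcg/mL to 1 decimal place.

f = (1/2)^(τ/t½) = (1/2)^(74/37) ≈ 0.2500.
C₀ = D/Vd = 275/25 ≈ 11.000 mcg/mL.
Before the 5th dose, 4 doses have been given. Superposition: Cmin = C₀·(f + f² + … + f^4).
≈ 11.000 × (0.2500 + 0.0625 + 0.0156 + 0.0039) ≈ 11.000 × 0.3320 ≈ 3.652 mcg/mL.

3.7 mcg/mL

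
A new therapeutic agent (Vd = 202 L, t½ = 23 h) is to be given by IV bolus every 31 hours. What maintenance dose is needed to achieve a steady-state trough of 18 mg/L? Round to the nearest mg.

τ/t½ = 31/23 ≈ 1.3478, so f = (1/2)^(31/23) ≈ 0.392884.
Cmin,ss = (D/Vd)·f/(1−f), so D = Cmin,ss·Vd·(1−f)/f.
D = 18 × 202 × (1−f)/f ≈ 18 × 202 × 1.54528 ≈ 5618.64 mg.

5619 mg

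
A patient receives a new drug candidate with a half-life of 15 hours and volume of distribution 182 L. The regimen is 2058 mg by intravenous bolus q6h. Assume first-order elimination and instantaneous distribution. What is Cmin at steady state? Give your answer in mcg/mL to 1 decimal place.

35.4 mcg/mL

Over one 6-h interval, 6/15 ≈ 0.4 half-lives elapse, leaving f ≈ 0.7579 of each dose.
At steady state, accumulation factor R = 1/(1 − e^(−kτ)) ≈ 4.1305.
Single-dose peak C₀ = D/Vd = 2058/182 ≈ 11.308 mcg/mL.
Steady-state peak Cmax,ss = C₀·R ≈ 11.308 × 4.1305 ≈ 46.708 mcg/mL.
One interval later, Cmin,ss = Cmax,ss·e^(−kτ) ≈ 46.708 × 0.7579 ≈ 35.400 mcg/mL.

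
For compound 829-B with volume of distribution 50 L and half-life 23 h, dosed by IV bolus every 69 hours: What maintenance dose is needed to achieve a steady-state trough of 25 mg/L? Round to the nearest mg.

τ/t½ = 69/23 ≈ 3, so f = (1/2)^(69/23) ≈ 0.125000.
Cmin,ss = (D/Vd)·f/(1−f), so D = Cmin,ss·Vd·(1−f)/f.
D = 25 × 50 × (1−f)/f ≈ 25 × 50 × 7.00000 ≈ 8750.00 mg.

8750 mg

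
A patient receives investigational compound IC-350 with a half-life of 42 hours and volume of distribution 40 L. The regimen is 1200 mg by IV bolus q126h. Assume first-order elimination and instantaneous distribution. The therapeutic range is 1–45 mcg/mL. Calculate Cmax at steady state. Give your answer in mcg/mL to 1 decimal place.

The dosing interval is 3 half-lives, so f = 2^(−3) = 0.125.
Accumulation ratio R = 1/(1 − f) = 1/0.875 = 8/7.
Single-dose peak C₀ = D/Vd = 1200/40 = 30 mcg/mL.
Steady-state peak Cmax,ss = C₀·R = 30 × 8/7 ≈ 34.286 mcg/mL.
Peak 34.3 mcg/mL vs MTC 45 mcg/mL: below toxic threshold.

34.3 mcg/mL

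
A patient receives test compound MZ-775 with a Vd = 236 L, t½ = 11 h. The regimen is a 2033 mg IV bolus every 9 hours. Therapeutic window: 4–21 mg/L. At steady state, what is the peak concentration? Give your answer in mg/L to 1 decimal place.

Over one 9-h interval, 9/11 ≈ 0.81818 half-lives elapse, leaving f ≈ 0.5672 of each dose.
Accumulation ratio R = 1/(1 − f) ≈ 1/0.4328 ≈ 2.3105.
Each bolus raises the concentration by D/Vd = 2033/236 ≈ 8.614 mg/L.
Steady-state peak Cmax,ss = C₀·R ≈ 8.614 × 2.3105 ≈ 19.903 mg/L.
Peak 19.9 mg/L vs MTC 21 mg/L: below toxic threshold.

19.9 mg/L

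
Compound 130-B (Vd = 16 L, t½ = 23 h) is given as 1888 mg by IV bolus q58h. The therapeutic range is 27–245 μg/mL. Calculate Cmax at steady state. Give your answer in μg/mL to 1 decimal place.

142.9 μg/mL

k = ln2/t½ = ln2/23 ≈ 0.030137 h⁻¹; fraction remaining f = e^(−kτ) = e^(−0.030137×58) ≈ 0.1741.
At steady state, accumulation factor R = 1/(1 − e^(−kτ)) ≈ 1.2108.
Each bolus raises the concentration by D/Vd = 1888/16 ≈ 118.000 μg/mL.
Steady-state peak Cmax,ss = C₀·R ≈ 118.000 × 1.2108 ≈ 142.874 μg/mL.
Peak 142.9 μg/mL vs MTC 245 μg/mL: below toxic threshold.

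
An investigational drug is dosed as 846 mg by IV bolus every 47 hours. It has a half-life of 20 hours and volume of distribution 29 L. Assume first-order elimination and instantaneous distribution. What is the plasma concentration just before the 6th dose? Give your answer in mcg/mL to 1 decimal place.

f = (1/2)^(τ/t½) = (1/2)^(47/20) ≈ 0.1961.
C₀ = D/Vd = 846/29 ≈ 29.172 mcg/mL.
Before the 6th dose, 5 doses have been given. Superposition: Cmin = C₀·(f + f² + … + f^5).
≈ 29.172 × (0.1961 + 0.0385 + 0.0075 + 0.0015 + 0.0003) ≈ 29.172 × 0.2439 ≈ 7.115 mcg/mL.

7.1 mcg/mL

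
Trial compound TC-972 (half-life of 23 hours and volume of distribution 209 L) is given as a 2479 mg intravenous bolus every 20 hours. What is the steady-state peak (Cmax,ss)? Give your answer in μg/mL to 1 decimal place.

26.2 μg/mL

Over one 20-h interval, 20/23 ≈ 0.86957 half-lives elapse, leaving f ≈ 0.5473 of each dose.
Accumulation ratio R = 1/(1 − f) ≈ 1/0.4527 ≈ 2.2090.
Each bolus raises the concentration by D/Vd = 2479/209 ≈ 11.861 μg/mL.
Cmax,ss = C₀/(1 − f) ≈ 11.861/0.4527 ≈ 26.201 μg/mL.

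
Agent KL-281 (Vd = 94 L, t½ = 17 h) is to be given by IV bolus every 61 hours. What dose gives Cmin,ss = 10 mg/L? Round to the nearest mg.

10366 mg

τ/t½ = 61/17 ≈ 3.5882, so f = (1/2)^(61/17) ≈ 0.083145.
Cmin,ss = (D/Vd)·f/(1−f), so D = Cmin,ss·Vd·(1−f)/f.
D = 10 × 94 × (1−f)/f ≈ 10 × 94 × 11.02718 ≈ 10365.55 mg.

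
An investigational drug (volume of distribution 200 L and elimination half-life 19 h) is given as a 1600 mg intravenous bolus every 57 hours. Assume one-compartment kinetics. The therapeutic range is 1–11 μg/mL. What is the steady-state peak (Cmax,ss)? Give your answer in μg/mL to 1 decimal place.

9.1 μg/mL

The dosing interval is 3 half-lives, so f = 2^(−3) = 0.125.
Accumulation ratio R = 1/(1 − f) = 1/0.875 = 8/7.
Single-dose peak C₀ = D/Vd = 1600/200 = 8 μg/mL.
Steady-state peak Cmax,ss = C₀·R = 8 × 8/7 ≈ 9.143 μg/mL.
Peak 9.1 μg/mL vs MTC 11 μg/mL: below toxic threshold.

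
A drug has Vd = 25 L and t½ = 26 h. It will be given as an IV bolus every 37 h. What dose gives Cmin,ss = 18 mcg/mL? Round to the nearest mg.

τ/t½ = 37/26 ≈ 1.4231, so f = (1/2)^(37/26) ≈ 0.372916.
Cmin,ss = (D/Vd)·f/(1−f), so D = Cmin,ss·Vd·(1−f)/f.
D = 18 × 25 × (1−f)/f ≈ 18 × 25 × 1.68157 ≈ 756.71 mg.

757 mg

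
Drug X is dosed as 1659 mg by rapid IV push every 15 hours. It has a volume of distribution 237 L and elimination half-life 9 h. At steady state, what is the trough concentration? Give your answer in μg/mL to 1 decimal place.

k = ln2/t½ = ln2/9 ≈ 0.077016 h⁻¹; fraction remaining f = e^(−kτ) = e^(−0.077016×15) ≈ 0.3150.
Accumulation ratio R = 1/(1 − f) ≈ 1/0.6850 ≈ 1.4599.
Single-dose peak C₀ = D/Vd = 1659/237 ≈ 7.000 μg/mL.
Cmax,ss = C₀/(1 − f) ≈ 7.000/0.6850 ≈ 10.219 μg/mL.
One interval later, Cmin,ss = Cmax,ss·e^(−kτ) ≈ 10.219 × 0.3150 ≈ 3.219 μg/mL.

3.2 μg/mL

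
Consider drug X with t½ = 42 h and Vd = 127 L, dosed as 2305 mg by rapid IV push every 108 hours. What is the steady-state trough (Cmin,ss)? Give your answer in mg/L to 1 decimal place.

k = ln2/t½ = ln2/42 ≈ 0.016504 h⁻¹; fraction remaining f = e^(−kτ) = e^(−0.016504×108) ≈ 0.1682.
At steady state, accumulation factor R = 1/(1 − e^(−kτ)) ≈ 1.2022.
Each bolus raises the concentration by D/Vd = 2305/127 ≈ 18.150 mg/L.
Cmax,ss = C₀/(1 − f) ≈ 18.150/0.8318 ≈ 21.820 mg/L.
Steady-state trough Cmin,ss = Cmax,ss·f ≈ 21.820 × 0.1682 ≈ 3.670 mg/L.

3.7 mg/L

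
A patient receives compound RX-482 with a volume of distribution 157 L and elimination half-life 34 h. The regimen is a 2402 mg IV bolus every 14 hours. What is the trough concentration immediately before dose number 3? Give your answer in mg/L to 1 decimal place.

20.1 mg/L

f = (1/2)^(τ/t½) = (1/2)^(14/34) ≈ 0.7517.
C₀ = D/Vd = 2402/157 ≈ 15.299 mg/L.
Before the 3rd dose, 2 doses have been given. Superposition: Cmin = C₀·(f + f²).
≈ 15.299 × (0.7517 + 0.5651) ≈ 15.299 × 1.3168 ≈ 20.146 mg/L.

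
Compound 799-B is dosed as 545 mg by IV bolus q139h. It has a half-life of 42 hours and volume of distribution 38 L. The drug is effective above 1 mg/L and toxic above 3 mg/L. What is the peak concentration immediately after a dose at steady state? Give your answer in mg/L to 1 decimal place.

16.0 mg/L

Over one 139-h interval, 139/42 ≈ 3.3095 half-lives elapse, leaving f ≈ 0.1009 of each dose.
At steady state, accumulation factor R = 1/(1 − e^(−kτ)) ≈ 1.1122.
Each bolus raises the concentration by D/Vd = 545/38 ≈ 14.342 mg/L.
Steady-state peak Cmax,ss = C₀·R ≈ 14.342 × 1.1122 ≈ 15.951 mg/L.
Peak 16.0 mg/L vs MTC 3 mg/L: exceeds toxic threshold.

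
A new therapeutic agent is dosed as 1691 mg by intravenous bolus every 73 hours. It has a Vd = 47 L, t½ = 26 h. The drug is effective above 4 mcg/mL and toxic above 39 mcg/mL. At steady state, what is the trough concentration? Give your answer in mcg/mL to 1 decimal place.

τ/t½ = 73/26 ≈ 2.8077, so fraction remaining f = (1/2)^(73/26) ≈ 0.1428.
At steady state, accumulation factor R = 1/(1 − e^(−kτ)) ≈ 1.1666.
Each bolus raises the concentration by D/Vd = 1691/47 ≈ 35.979 mcg/mL.
Steady-state peak Cmax,ss = C₀·R ≈ 35.979 × 1.1666 ≈ 41.973 mcg/mL.
Steady-state trough Cmin,ss = Cmax,ss·f ≈ 41.973 × 0.1428 ≈ 5.994 mcg/mL.
Trough 6.0 mcg/mL vs MEC 4 mcg/mL: adequate.

6.0 mcg/mL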